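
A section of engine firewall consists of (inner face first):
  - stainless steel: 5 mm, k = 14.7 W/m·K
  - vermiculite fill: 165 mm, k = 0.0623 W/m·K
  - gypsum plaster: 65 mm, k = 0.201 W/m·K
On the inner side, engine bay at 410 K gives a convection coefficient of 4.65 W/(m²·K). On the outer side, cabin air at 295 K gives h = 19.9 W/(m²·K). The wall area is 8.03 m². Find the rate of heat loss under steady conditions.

Series thermal resistances:
R_inner film = 1/(h_i·A) = 1/(4.65×8.03) = 0.02678 K/W
R_stainless steel = L/(kA) = 0.005/(14.7×8.03) = 4.236×10^-5 K/W
R_vermiculite fill = L/(kA) = 0.165/(0.0623×8.03) = 0.3298 K/W
R_gypsum plaster = L/(kA) = 0.065/(0.201×8.03) = 0.04027 K/W
R_outer film = 1/(h_o·A) = 1/(19.9×8.03) = 0.006258 K/W
R_total = 0.4032 K/W
Q = ΔT / R_total = 115 / 0.4032

Q ≈ 285 W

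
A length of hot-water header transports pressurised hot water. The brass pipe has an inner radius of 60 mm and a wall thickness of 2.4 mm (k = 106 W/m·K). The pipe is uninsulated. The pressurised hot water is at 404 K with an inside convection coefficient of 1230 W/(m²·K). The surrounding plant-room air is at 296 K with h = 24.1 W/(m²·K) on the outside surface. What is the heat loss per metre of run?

Treating each annulus and film as a series resistance:
R_inner film = 1/(h_i·2πr₁L) = 1/(1230×2π×0.06×1) = 0.002157 K/W
R_brass pipe wall = ln(62.4/60)/(2π×106×1) = 5.889×10^-5 K/W
R_outer film = 1/(h_o·2πr_oL) = 1/(24.1×2π×0.0624×1) = 0.1058 K/W
R_total = 0.108 K/W
Q = ΔT/R_total = 108/0.108

q′ ≈ 1000 W/m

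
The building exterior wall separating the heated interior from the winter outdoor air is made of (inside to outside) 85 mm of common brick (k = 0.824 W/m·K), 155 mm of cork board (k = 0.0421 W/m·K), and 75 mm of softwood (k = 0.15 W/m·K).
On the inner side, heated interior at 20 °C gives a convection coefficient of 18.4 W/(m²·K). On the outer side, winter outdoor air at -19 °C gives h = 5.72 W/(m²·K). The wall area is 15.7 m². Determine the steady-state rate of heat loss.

Model the wall as resistances in series:
R_inner film = 1/(h_i·A) = 1/(18.4×15.7) = 0.003462 K/W
R_common brick = L/(kA) = 0.085/(0.824×15.7) = 0.00657 K/W
R_cork board = L/(kA) = 0.155/(0.0421×15.7) = 0.2345 K/W
R_softwood = L/(kA) = 0.075/(0.15×15.7) = 0.03185 K/W
R_outer film = 1/(h_o·A) = 1/(5.72×15.7) = 0.01114 K/W
R_total = 0.2875 K/W
Q = ΔT / R_total = 39 / 0.2875

Q ≈ 136 W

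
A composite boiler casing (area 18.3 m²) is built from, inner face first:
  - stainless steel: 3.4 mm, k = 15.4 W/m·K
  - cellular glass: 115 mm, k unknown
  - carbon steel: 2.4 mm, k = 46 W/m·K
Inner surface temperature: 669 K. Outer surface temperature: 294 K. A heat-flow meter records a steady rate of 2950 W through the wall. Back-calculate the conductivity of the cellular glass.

Series thermal resistances:
R_stainless steel = L/(kA) = 0.0034/(15.4×18.3) = 1.206×10^-5 K/W
R_carbon steel = L/(kA) = 0.0024/(46×18.3) = 2.851×10^-6 K/W
Sum of known resistances R_other = 1.492×10^-5 K/W
Total R = ΔT/Q = 375/2950 = 0.1271 K/W
R_cellular glass = R_total − R_other = 0.1271 K/W
k = L/(R·A) = 0.115/(0.1271×18.3)

k ≈ 0.0494 W/(m·K)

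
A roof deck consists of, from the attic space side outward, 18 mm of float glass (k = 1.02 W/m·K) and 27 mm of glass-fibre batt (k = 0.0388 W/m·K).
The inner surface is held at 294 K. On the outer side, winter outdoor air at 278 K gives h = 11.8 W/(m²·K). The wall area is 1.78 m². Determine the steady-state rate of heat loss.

Using the resistance-network approach (series):
R_float glass = L/(kA) = 0.018/(1.02×1.78) = 0.009914 K/W
R_glass-fibre batt = L/(kA) = 0.027/(0.0388×1.78) = 0.3909 K/W
R_outer film = 1/(h_o·A) = 1/(11.8×1.78) = 0.04761 K/W
R_total = 0.4485 K/W
Q = ΔT / R_total = 16 / 0.4485

Q ≈ 35.7 W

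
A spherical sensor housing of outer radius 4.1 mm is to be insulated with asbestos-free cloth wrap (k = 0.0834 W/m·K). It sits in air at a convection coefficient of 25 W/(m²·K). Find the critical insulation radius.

r_cr ≈ 6.67 mm

For a sphere r_cr = 2k/h = 2×0.0834/25
r_cr = 6.67 mm; since the bare radius (4.1 mm) is below r_cr, adding a thin layer of insulation will *increase* heat loss.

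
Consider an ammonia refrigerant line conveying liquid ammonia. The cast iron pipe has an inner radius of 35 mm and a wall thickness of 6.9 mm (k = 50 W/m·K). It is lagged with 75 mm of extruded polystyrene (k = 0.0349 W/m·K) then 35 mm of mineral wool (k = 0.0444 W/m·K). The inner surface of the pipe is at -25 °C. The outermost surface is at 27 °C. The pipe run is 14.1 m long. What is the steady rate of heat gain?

Q ≈ 130 W

Radial resistances (cylindrical: R_cond = ln(r_o/r_i)/(2πkL), R_conv = 1/(h·2πrL)):
R_cast iron pipe wall = ln(41.9/35)/(2π×50×14.1) = 4.062×10^-5 K/W
R_extruded polystyrene = ln(116.9/41.9)/(2π×0.0349×14.1) = 0.3318 K/W
R_mineral wool = ln(151.9/116.9)/(2π×0.0444×14.1) = 0.06658 K/W
R_total = 0.3985 K/W
Q = ΔT/R_total = 52/0.3985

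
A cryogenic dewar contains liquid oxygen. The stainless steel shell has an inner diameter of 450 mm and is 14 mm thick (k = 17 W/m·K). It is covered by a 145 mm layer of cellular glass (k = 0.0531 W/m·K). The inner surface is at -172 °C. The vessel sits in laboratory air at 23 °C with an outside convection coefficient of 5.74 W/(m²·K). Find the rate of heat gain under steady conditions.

Q ≈ 79.2 W

Radial (spherical) resistances in series:
R_stainless steel shell = (1/0.225 − 1/0.239)/(4π×17) = 0.001219 K/W
R_cellular glass = (1/0.239 − 1/0.384)/(4π×0.0531) = 2.368 K/W
R_outer film = 1/(h·4πr_o²) = 1/(5.74×4π×0.384²) = 0.09402 K/W
R_total = 2.463 K/W
Q = ΔT/R_total = 195/2.463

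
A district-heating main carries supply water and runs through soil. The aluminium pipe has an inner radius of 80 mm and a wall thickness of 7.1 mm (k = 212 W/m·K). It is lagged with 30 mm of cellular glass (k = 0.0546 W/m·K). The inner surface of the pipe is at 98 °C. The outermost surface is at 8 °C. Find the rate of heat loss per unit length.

Per-layer cylindrical resistances, series-summed:
R_aluminium pipe wall = ln(87.1/80)/(2π×212×1) = 6.383×10^-5 K/W
R_cellular glass = ln(117.1/87.1)/(2π×0.0546×1) = 0.8627 K/W
R_total = 0.8628 K/W
Q = ΔT/R_total = 90/0.8628

q′ ≈ 104 W/m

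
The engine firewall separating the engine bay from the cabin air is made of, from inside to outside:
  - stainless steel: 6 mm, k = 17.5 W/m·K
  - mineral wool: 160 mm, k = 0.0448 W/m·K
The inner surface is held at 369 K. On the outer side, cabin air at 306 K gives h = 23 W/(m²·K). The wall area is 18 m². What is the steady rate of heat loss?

Treating each layer as a thermal resistance in series:
R_stainless steel = L/(kA) = 0.006/(17.5×18) = 1.905×10^-5 K/W
R_mineral wool = L/(kA) = 0.16/(0.0448×18) = 0.1984 K/W
R_outer film = 1/(h_o·A) = 1/(23×18) = 0.002415 K/W
R_total = 0.2008 K/W
Q = ΔT / R_total = 63 / 0.2008

Q ≈ 314 W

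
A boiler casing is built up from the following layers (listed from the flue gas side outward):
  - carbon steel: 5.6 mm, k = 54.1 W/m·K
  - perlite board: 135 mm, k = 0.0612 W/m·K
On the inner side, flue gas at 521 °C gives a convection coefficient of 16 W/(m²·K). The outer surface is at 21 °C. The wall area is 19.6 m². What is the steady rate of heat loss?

Treating each layer as a thermal resistance in series:
R_inner film = 1/(h_i·A) = 1/(16×19.6) = 0.003189 K/W
R_carbon steel = L/(kA) = 0.0056/(54.1×19.6) = 5.281×10^-6 K/W
R_perlite board = L/(kA) = 0.135/(0.0612×19.6) = 0.1125 K/W
R_total = 0.1157 K/W
Q = ΔT / R_total = 500 / 0.1157

Q ≈ 4320 W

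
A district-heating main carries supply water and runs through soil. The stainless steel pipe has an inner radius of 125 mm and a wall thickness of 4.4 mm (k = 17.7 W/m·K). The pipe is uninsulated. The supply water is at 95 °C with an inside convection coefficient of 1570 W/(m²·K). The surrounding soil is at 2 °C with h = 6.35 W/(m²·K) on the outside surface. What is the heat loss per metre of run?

q′ ≈ 477 W/m

Cylindrical conduction, so R = ln(r₂/r₁)/(2πkL) per layer, in series:
R_inner film = 1/(h_i·2πr₁L) = 1/(1570×2π×0.125×1) = 8.11×10^-4 K/W
R_stainless steel pipe wall = ln(129.4/125)/(2π×17.7×1) = 3.111×10^-4 K/W
R_outer film = 1/(h_o·2πr_oL) = 1/(6.35×2π×0.1294×1) = 0.1937 K/W
R_total = 0.1948 K/W
Q = ΔT/R_total = 93/0.1948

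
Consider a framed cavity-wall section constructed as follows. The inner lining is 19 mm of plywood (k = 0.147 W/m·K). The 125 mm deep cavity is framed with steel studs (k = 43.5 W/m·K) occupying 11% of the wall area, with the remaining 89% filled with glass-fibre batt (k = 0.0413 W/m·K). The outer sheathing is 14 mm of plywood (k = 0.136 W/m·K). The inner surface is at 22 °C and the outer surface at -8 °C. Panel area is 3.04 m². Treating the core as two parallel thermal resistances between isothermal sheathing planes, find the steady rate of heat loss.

Q ≈ 353 W

Sheathing layers in series; stud and cavity paths in parallel between them.
R_inner = 0.019/(0.147×3.04) = 0.04252 K/W
R_stud  = 0.125/(43.5×0.11×3.04) = 0.008593 K/W
R_cav   = 0.125/(0.0413×0.89×3.04) = 1.119 K/W
1/R_core = 1/R_stud + 1/R_cav → R_core = 0.008528 K/W
R_outer = 0.014/(0.136×3.04) = 0.03386 K/W
R_total = 0.08491 K/W
Q = ΔT/R_total = 30/0.08491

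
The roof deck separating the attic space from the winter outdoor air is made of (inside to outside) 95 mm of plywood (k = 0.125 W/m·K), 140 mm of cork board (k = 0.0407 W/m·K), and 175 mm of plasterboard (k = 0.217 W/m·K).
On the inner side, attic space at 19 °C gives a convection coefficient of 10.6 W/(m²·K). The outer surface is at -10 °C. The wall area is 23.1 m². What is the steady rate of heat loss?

Treating each layer as a thermal resistance in series:
R_inner film = 1/(h_i·A) = 1/(10.6×23.1) = 0.004084 K/W
R_plywood = L/(kA) = 0.095/(0.125×23.1) = 0.0329 K/W
R_cork board = L/(kA) = 0.14/(0.0407×23.1) = 0.1489 K/W
R_plasterboard = L/(kA) = 0.175/(0.217×23.1) = 0.03491 K/W
R_total = 0.2208 K/W
Q = ΔT / R_total = 29 / 0.2208

Q ≈ 131 W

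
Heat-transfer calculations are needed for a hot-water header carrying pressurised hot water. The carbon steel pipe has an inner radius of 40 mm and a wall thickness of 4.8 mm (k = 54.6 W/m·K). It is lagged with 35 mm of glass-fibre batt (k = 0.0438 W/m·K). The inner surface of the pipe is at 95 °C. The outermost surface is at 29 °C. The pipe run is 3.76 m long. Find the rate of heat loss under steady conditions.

Q ≈ 118 W

Per-layer cylindrical resistances, series-summed:
R_carbon steel pipe wall = ln(44.8/40)/(2π×54.6×3.76) = 8.786×10^-5 K/W
R_glass-fibre batt = ln(79.8/44.8)/(2π×0.0438×3.76) = 0.5579 K/W
R_total = 0.558 K/W
Q = ΔT/R_total = 66/0.558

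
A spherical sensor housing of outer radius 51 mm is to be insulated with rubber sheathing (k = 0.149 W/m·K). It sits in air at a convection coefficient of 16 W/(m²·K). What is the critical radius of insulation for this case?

For a sphere r_cr = 2k/h = 2×0.149/16
r_cr = 18.6 mm; since the bare radius (51 mm) is above r_cr, any added insulation will reduce heat loss.

r_cr ≈ 18.6 mm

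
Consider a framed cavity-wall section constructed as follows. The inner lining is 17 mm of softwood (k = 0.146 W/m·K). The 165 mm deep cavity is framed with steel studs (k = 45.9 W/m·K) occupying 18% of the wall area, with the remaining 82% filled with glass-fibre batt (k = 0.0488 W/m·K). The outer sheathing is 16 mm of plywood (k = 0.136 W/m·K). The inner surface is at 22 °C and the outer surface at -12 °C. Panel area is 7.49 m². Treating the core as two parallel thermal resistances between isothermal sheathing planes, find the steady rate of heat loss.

Sheathing layers in series; stud and cavity paths in parallel between them.
R_inner = 0.017/(0.146×7.49) = 0.01555 K/W
R_stud  = 0.165/(45.9×0.18×7.49) = 0.002666 K/W
R_cav   = 0.165/(0.0488×0.82×7.49) = 0.5505 K/W
1/R_core = 1/R_stud + 1/R_cav → R_core = 0.002653 K/W
R_outer = 0.016/(0.136×7.49) = 0.01571 K/W
R_total = 0.03391 K/W
Q = ΔT/R_total = 34/0.03391

Q ≈ 1000 W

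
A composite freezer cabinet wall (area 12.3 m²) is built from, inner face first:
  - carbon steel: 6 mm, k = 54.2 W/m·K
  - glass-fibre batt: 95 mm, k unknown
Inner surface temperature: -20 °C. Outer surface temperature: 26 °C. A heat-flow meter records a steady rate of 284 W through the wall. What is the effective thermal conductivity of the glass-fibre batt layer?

k ≈ 0.0477 W/(m·K)

Series thermal resistances:
R_carbon steel = L/(kA) = 0.006/(54.2×12.3) = 9×10^-6 K/W
Sum of known resistances R_other = 9×10^-6 K/W
Total R = ΔT/Q = 46/284 = 0.162 K/W
R_glass-fibre batt = R_total − R_other = 0.162 K/W
k = L/(R·A) = 0.095/(0.162×12.3)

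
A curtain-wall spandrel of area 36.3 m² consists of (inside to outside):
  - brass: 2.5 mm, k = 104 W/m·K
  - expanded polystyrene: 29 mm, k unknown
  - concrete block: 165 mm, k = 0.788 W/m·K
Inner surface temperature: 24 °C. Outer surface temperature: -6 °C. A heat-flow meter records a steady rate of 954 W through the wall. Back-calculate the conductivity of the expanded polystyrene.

k ≈ 0.0311 W/(m·K)

Model the wall as resistances in series:
R_brass = L/(kA) = 0.0025/(104×36.3) = 6.622×10^-7 K/W
R_concrete block = L/(kA) = 0.165/(0.788×36.3) = 0.005768 K/W
Sum of known resistances R_other = 0.005769 K/W
Total R = ΔT/Q = 30/954 = 0.03145 K/W
R_expanded polystyrene = R_total − R_other = 0.02568 K/W
k = L/(R·A) = 0.029/(0.02568×36.3)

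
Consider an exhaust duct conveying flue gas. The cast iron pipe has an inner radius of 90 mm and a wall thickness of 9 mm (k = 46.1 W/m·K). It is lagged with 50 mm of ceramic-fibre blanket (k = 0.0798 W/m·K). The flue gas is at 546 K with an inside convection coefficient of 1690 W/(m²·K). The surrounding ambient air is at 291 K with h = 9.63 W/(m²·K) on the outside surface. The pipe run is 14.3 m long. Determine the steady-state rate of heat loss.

Q ≈ 3930 W

Treating each annulus and film as a series resistance:
R_inner film = 1/(h_i·2πr₁L) = 1/(1690×2π×0.09×14.3) = 7.317×10^-5 K/W
R_cast iron pipe wall = ln(99/90)/(2π×46.1×14.3) = 2.301×10^-5 K/W
R_ceramic-fibre blanket = ln(149/99)/(2π×0.0798×14.3) = 0.05702 K/W
R_outer film = 1/(h_o·2πr_oL) = 1/(9.63×2π×0.149×14.3) = 0.007757 K/W
R_total = 0.06487 K/W
Q = ΔT/R_total = 255/0.06487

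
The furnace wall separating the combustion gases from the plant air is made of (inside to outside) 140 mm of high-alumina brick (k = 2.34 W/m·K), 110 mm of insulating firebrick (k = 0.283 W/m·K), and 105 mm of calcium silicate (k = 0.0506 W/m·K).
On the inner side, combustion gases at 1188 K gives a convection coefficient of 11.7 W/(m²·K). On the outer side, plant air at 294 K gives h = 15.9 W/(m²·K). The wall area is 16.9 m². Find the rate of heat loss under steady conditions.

Thermal resistances in series:
R_inner film = 1/(h_i·A) = 1/(11.7×16.9) = 0.005057 K/W
R_high-alumina brick = L/(kA) = 0.14/(2.34×16.9) = 0.00354 K/W
R_insulating firebrick = L/(kA) = 0.11/(0.283×16.9) = 0.023 K/W
R_calcium silicate = L/(kA) = 0.105/(0.0506×16.9) = 0.1228 K/W
R_outer film = 1/(h_o·A) = 1/(15.9×16.9) = 0.003721 K/W
R_total = 0.1581 K/W
Q = ΔT / R_total = 894 / 0.1581

Q ≈ 5650 W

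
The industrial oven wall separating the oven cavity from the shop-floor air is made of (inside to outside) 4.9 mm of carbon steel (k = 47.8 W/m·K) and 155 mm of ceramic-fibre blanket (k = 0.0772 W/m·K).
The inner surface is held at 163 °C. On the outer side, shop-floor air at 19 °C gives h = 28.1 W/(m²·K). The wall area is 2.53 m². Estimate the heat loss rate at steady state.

Using the resistance-network approach (series):
R_carbon steel = L/(kA) = 0.0049/(47.8×2.53) = 4.052×10^-5 K/W
R_ceramic-fibre blanket = L/(kA) = 0.155/(0.0772×2.53) = 0.7936 K/W
R_outer film = 1/(h_o·A) = 1/(28.1×2.53) = 0.01407 K/W
R_total = 0.8077 K/W
Q = ΔT / R_total = 144 / 0.8077

Q ≈ 178 W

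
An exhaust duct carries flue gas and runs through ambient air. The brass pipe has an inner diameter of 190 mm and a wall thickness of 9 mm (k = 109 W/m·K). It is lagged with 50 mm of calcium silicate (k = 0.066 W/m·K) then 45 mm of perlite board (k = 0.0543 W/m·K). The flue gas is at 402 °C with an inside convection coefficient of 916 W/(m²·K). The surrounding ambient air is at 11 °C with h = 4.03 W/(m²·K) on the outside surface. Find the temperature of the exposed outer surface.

Treating each annulus and film as a series resistance:
R_inner film = 1/(h_i·2πr₁L) = 1/(916×2π×0.095×1) = 0.001829 K/W
R_brass pipe wall = ln(104/95)/(2π×109×1) = 1.322×10^-4 K/W
R_calcium silicate = ln(154/104)/(2π×0.066×1) = 0.9466 K/W
R_perlite board = ln(199/154)/(2π×0.0543×1) = 0.7514 K/W
R_outer film = 1/(h_o·2πr_oL) = 1/(4.03×2π×0.199×1) = 0.1985 K/W
R_total = 1.898 K/W
Q = ΔT/R_total = 391/1.898
Q = 206 W/m
T_interface = T_inner − Q·ΣR(inner→interface) = 402 − 206×1.7

T ≈ 51.9 °C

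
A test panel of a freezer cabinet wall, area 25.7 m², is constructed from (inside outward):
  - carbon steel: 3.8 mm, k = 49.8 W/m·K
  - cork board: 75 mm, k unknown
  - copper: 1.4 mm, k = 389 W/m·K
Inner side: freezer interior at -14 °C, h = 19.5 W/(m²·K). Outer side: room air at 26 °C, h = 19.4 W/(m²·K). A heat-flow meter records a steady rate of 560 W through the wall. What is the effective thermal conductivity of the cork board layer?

Model the wall as resistances in series:
R_inner film = 1/(h_i·A) = 1/(19.5×25.7) = 0.001995 K/W
R_carbon steel = L/(kA) = 0.0038/(49.8×25.7) = 2.969×10^-6 K/W
R_copper = L/(kA) = 0.0014/(389×25.7) = 1.4×10^-7 K/W
R_outer film = 1/(h_o·A) = 1/(19.4×25.7) = 0.002006 K/W
Sum of known resistances R_other = 0.004004 K/W
Total R = ΔT/Q = 40/560 = 0.07143 K/W
R_cork board = R_total − R_other = 0.06742 K/W
k = L/(R·A) = 0.075/(0.06742×25.7)

k ≈ 0.0433 W/(m·K)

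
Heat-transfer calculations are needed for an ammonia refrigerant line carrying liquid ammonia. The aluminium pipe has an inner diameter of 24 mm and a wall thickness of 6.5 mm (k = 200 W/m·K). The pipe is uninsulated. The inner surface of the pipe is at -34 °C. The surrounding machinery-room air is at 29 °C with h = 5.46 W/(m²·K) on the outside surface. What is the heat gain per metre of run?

Per-layer cylindrical resistances, series-summed:
R_aluminium pipe wall = ln(18.5/12)/(2π×200×1) = 3.445×10^-4 K/W
R_outer film = 1/(h_o·2πr_oL) = 1/(5.46×2π×0.0185×1) = 1.576 K/W
R_total = 1.576 K/W
Q = ΔT/R_total = 63/1.576

q′ ≈ 40 W/m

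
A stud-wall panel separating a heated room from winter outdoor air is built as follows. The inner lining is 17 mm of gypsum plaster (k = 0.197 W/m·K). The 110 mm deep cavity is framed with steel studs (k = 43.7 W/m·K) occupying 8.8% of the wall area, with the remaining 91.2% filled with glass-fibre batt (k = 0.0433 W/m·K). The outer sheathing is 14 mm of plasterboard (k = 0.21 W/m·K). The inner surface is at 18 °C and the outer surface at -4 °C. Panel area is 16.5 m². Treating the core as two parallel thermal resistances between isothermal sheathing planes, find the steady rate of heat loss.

Sheathing layers in series; stud and cavity paths in parallel between them.
R_inner = 0.017/(0.197×16.5) = 0.00523 K/W
R_stud  = 0.11/(43.7×0.088×16.5) = 0.001734 K/W
R_cav   = 0.11/(0.0433×0.912×16.5) = 0.1688 K/W
1/R_core = 1/R_stud + 1/R_cav → R_core = 0.001716 K/W
R_outer = 0.014/(0.21×16.5) = 0.00404 K/W
R_total = 0.01099 K/W
Q = ΔT/R_total = 22/0.01099

Q ≈ 2000 W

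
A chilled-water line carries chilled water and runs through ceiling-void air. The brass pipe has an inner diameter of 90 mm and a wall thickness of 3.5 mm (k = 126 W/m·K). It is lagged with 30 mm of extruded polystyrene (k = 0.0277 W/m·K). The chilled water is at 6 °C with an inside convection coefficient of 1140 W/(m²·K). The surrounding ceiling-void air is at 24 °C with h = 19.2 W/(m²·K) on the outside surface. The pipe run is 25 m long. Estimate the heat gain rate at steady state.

For a radial system each layer contributes R = ln(r_out/r_in)/(2πkL); films add R = 1/(hA).
R_inner film = 1/(h_i·2πr₁L) = 1/(1140×2π×0.045×25) = 1.241×10^-4 K/W
R_brass pipe wall = ln(48.5/45)/(2π×126×25) = 3.784×10^-6 K/W
R_extruded polystyrene = ln(78.5/48.5)/(2π×0.0277×25) = 0.1107 K/W
R_outer film = 1/(h_o·2πr_oL) = 1/(19.2×2π×0.0785×25) = 0.004224 K/W
R_total = 0.115 K/W
Q = ΔT/R_total = 18/0.115

Q ≈ 156 W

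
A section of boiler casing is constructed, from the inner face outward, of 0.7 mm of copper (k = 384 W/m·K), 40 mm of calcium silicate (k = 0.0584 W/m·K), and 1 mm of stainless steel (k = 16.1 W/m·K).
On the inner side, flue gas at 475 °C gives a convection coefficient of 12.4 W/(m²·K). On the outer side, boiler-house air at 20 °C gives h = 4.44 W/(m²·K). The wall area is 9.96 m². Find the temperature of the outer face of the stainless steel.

Model the wall as resistances in series:
R_inner film = 1/(h_i·A) = 1/(12.4×9.96) = 0.008097 K/W
R_copper = L/(kA) = 0.0007/(384×9.96) = 1.83×10^-7 K/W
R_calcium silicate = L/(kA) = 0.04/(0.0584×9.96) = 0.06877 K/W
R_stainless steel = L/(kA) = 0.001/(16.1×9.96) = 6.236×10^-6 K/W
R_outer film = 1/(h_o·A) = 1/(4.44×9.96) = 0.02261 K/W
R_total = 0.09948 K/W;  Q = ΔT/R_total = 455/0.09948 = 4574 W
T_interface = T_inner − Q·ΣR(inner→interface) = 475 − 4570×0.07687

T ≈ 123 °C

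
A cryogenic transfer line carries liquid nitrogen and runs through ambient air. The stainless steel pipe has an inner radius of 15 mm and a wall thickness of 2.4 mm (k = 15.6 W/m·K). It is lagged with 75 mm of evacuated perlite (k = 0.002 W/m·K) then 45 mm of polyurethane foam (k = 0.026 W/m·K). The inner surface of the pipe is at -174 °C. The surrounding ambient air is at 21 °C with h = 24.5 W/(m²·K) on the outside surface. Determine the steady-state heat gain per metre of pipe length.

q′ ≈ 1.44 W/m

Cylindrical conduction, so R = ln(r₂/r₁)/(2πkL) per layer, in series:
R_stainless steel pipe wall = ln(17.4/15)/(2π×15.6×1) = 0.001514 K/W
R_evacuated perlite = ln(92.4/17.4)/(2π×0.002×1) = 132.9 K/W
R_polyurethane foam = ln(137.4/92.4)/(2π×0.026×1) = 2.429 K/W
R_outer film = 1/(h_o·2πr_oL) = 1/(24.5×2π×0.1374×1) = 0.04728 K/W
R_total = 135.3 K/W
Q = ΔT/R_total = 195/135.3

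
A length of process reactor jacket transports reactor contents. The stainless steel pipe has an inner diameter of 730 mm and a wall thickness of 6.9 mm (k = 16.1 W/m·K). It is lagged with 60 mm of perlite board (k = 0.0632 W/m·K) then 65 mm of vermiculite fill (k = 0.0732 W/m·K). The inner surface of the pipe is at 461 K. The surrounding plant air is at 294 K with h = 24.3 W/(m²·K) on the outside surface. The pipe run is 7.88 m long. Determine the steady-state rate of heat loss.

Treating each annulus and film as a series resistance:
R_stainless steel pipe wall = ln(371.9/365)/(2π×16.1×7.88) = 2.349×10^-5 K/W
R_perlite board = ln(431.9/371.9)/(2π×0.0632×7.88) = 0.0478 K/W
R_vermiculite fill = ln(496.9/431.9)/(2π×0.0732×7.88) = 0.03868 K/W
R_outer film = 1/(h_o·2πr_oL) = 1/(24.3×2π×0.4969×7.88) = 0.001673 K/W
R_total = 0.08818 K/W
Q = ΔT/R_total = 167/0.08818

Q ≈ 1890 W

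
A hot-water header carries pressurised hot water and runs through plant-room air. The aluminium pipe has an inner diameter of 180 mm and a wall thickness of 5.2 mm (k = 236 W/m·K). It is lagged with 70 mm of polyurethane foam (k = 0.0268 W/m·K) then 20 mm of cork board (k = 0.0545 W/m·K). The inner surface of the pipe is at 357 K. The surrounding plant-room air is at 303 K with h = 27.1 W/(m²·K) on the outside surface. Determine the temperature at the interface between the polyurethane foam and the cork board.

T ≈ 308 K

Radial resistances (cylindrical: R_cond = ln(r_o/r_i)/(2πkL), R_conv = 1/(h·2πrL)):
R_aluminium pipe wall = ln(95.2/90)/(2π×236×1) = 3.788×10^-5 K/W
R_polyurethane foam = ln(165.2/95.2)/(2π×0.0268×1) = 3.273 K/W
R_cork board = ln(185.2/165.2)/(2π×0.0545×1) = 0.3337 K/W
R_outer film = 1/(h_o·2πr_oL) = 1/(27.1×2π×0.1852×1) = 0.03171 K/W
R_total = 3.639 K/W
Q = ΔT/R_total = 54/3.639
Q = 14.8 W/m
T_interface = T_inner − Q·ΣR(inner→interface) = 357 − 14.8×3.273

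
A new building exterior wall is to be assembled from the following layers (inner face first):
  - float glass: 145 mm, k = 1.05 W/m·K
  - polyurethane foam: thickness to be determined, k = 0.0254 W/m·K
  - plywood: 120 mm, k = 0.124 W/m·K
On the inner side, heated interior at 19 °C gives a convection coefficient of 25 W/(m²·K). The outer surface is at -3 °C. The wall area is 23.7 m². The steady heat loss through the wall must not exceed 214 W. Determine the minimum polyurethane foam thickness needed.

Thermal resistances in series:
R_inner film = 1/(h_i·A) = 1/(25×23.7) = 0.001688 K/W
R_float glass = L/(kA) = 0.145/(1.05×23.7) = 0.005827 K/W
R_plywood = L/(kA) = 0.12/(0.124×23.7) = 0.04083 K/W
Sum of the known resistances R_other = 0.04835 K/W
Required total resistance R_tot = ΔT/Q_allow = 22/214 = 0.1028 K/W
R_polyurethane foam = R_tot − R_other = 0.05446 K/W
L = R·k·A = 0.05446×0.0254×23.7

L ≈ 32.8 mm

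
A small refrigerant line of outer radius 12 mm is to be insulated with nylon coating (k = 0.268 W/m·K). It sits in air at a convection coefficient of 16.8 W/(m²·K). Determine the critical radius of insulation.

r_cr ≈ 16 mm

For a cylinder r_cr = k/h = 0.268/16.8
r_cr = 16 mm; since the bare radius (12 mm) is below r_cr, adding a thin layer of insulation will *increase* heat loss.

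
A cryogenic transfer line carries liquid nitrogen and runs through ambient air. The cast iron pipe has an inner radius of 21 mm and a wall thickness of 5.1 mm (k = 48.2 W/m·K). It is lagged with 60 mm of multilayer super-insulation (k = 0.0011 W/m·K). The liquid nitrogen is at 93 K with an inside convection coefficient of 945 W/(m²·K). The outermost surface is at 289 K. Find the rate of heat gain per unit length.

Cylindrical conduction, so R = ln(r₂/r₁)/(2πkL) per layer, in series:
R_inner film = 1/(h_i·2πr₁L) = 1/(945×2π×0.021×1) = 0.00802 K/W
R_cast iron pipe wall = ln(26.1/21)/(2π×48.2×1) = 7.179×10^-4 K/W
R_multilayer super-insulation = ln(86.1/26.1)/(2π×0.0011×1) = 172.7 K/W
R_total = 172.7 K/W
Q = ΔT/R_total = 196/172.7

q′ ≈ 1.13 W/m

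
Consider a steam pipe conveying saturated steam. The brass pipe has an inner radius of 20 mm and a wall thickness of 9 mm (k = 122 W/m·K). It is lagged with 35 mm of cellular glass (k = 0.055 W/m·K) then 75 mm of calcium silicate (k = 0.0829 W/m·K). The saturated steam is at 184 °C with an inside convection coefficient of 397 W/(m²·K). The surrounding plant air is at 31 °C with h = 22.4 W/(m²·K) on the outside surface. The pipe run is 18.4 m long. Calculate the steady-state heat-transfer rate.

For a radial system each layer contributes R = ln(r_out/r_in)/(2πkL); films add R = 1/(hA).
R_inner film = 1/(h_i·2πr₁L) = 1/(397×2π×0.02×18.4) = 0.001089 K/W
R_brass pipe wall = ln(29/20)/(2π×122×18.4) = 2.634×10^-5 K/W
R_cellular glass = ln(64/29)/(2π×0.055×18.4) = 0.1245 K/W
R_calcium silicate = ln(139/64)/(2π×0.0829×18.4) = 0.08092 K/W
R_outer film = 1/(h_o·2πr_oL) = 1/(22.4×2π×0.139×18.4) = 0.002778 K/W
R_total = 0.2093 K/W
Q = ΔT/R_total = 153/0.2093

Q ≈ 731 W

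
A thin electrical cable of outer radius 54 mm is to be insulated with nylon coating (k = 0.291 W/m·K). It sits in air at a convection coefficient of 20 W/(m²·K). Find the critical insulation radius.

For a cylinder r_cr = k/h = 0.291/20
r_cr = 14.5 mm; since the bare radius (54 mm) is above r_cr, any added insulation will reduce heat loss.

r_cr ≈ 14.5 mm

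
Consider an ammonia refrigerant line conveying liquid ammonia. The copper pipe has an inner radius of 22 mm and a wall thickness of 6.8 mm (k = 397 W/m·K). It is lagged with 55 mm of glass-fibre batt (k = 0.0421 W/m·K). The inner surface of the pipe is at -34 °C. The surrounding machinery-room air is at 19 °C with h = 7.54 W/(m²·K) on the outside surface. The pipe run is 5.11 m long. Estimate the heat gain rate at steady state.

Q ≈ 63.1 W

Treating each annulus and film as a series resistance:
R_copper pipe wall = ln(28.8/22)/(2π×397×5.11) = 2.113×10^-5 K/W
R_glass-fibre batt = ln(83.8/28.8)/(2π×0.0421×5.11) = 0.7902 K/W
R_outer film = 1/(h_o·2πr_oL) = 1/(7.54×2π×0.0838×5.11) = 0.04929 K/W
R_total = 0.8395 K/W
Q = ΔT/R_total = 53/0.8395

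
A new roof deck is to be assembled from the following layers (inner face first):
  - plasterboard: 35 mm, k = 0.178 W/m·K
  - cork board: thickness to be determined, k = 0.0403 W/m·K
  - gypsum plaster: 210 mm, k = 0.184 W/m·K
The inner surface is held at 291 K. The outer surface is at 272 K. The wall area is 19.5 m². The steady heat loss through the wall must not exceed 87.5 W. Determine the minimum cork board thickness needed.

L ≈ 117 mm

Thermal resistances in series:
R_plasterboard = L/(kA) = 0.035/(0.178×19.5) = 0.01008 K/W
R_gypsum plaster = L/(kA) = 0.21/(0.184×19.5) = 0.05853 K/W
Sum of the known resistances R_other = 0.06861 K/W
Required total resistance R_tot = ΔT/Q_allow = 19/87.5 = 0.2171 K/W
R_cork board = R_tot − R_other = 0.1485 K/W
L = R·k·A = 0.1485×0.0403×19.5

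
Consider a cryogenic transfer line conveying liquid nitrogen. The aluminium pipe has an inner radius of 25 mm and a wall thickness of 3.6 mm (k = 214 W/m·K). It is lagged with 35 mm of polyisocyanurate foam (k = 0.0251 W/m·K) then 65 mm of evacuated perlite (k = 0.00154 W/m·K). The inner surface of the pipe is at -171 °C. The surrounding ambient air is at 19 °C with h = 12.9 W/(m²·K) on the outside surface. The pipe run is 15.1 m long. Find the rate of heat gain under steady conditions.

Q ≈ 36.8 W

Per-layer cylindrical resistances, series-summed:
R_aluminium pipe wall = ln(28.6/25)/(2π×214×15.1) = 6.626×10^-6 K/W
R_polyisocyanurate foam = ln(63.6/28.6)/(2π×0.0251×15.1) = 0.3356 K/W
R_evacuated perlite = ln(128.6/63.6)/(2π×0.00154×15.1) = 4.819 K/W
R_outer film = 1/(h_o·2πr_oL) = 1/(12.9×2π×0.1286×15.1) = 0.006353 K/W
R_total = 5.161 K/W
Q = ΔT/R_total = 190/5.161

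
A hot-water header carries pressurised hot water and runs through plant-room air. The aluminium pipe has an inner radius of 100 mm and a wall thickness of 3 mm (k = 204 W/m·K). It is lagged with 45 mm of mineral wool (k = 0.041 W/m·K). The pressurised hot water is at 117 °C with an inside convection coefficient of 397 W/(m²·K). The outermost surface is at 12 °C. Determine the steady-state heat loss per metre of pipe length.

Treating each annulus and film as a series resistance:
R_inner film = 1/(h_i·2πr₁L) = 1/(397×2π×0.1×1) = 0.004009 K/W
R_aluminium pipe wall = ln(103/100)/(2π×204×1) = 2.306×10^-5 K/W
R_mineral wool = ln(148/103)/(2π×0.041×1) = 1.407 K/W
R_total = 1.411 K/W
Q = ΔT/R_total = 105/1.411

q′ ≈ 74.4 W/m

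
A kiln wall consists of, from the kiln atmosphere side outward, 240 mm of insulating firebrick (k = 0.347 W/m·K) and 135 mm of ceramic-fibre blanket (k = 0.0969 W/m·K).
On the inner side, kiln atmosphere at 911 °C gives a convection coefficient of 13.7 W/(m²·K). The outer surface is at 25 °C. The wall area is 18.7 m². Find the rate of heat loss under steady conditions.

Using the resistance-network approach (series):
R_inner film = 1/(h_i·A) = 1/(13.7×18.7) = 0.003903 K/W
R_insulating firebrick = L/(kA) = 0.24/(0.347×18.7) = 0.03699 K/W
R_ceramic-fibre blanket = L/(kA) = 0.135/(0.0969×18.7) = 0.0745 K/W
R_total = 0.1154 K/W
Q = ΔT / R_total = 886 / 0.1154

Q ≈ 7680 W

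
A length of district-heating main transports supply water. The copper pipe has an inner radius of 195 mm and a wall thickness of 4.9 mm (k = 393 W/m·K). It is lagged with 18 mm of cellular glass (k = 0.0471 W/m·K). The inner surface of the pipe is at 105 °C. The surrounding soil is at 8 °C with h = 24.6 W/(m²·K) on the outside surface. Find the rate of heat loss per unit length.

q′ ≈ 302 W/m

For a radial system each layer contributes R = ln(r_out/r_in)/(2πkL); films add R = 1/(hA).
R_copper pipe wall = ln(199.9/195)/(2π×393×1) = 1.005×10^-5 K/W
R_cellular glass = ln(217.9/199.9)/(2π×0.0471×1) = 0.2913 K/W
R_outer film = 1/(h_o·2πr_oL) = 1/(24.6×2π×0.2179×1) = 0.02969 K/W
R_total = 0.321 K/W
Q = ΔT/R_total = 97/0.321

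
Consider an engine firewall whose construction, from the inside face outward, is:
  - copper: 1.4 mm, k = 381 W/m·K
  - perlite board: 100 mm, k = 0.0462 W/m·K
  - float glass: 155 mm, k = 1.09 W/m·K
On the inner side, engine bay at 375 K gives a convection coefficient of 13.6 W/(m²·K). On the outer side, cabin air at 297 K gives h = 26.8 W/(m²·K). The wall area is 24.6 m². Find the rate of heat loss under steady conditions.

Q ≈ 794 W

Model the wall as resistances in series:
R_inner film = 1/(h_i·A) = 1/(13.6×24.6) = 0.002989 K/W
R_copper = L/(kA) = 0.0014/(381×24.6) = 1.494×10^-7 K/W
R_perlite board = L/(kA) = 0.1/(0.0462×24.6) = 0.08799 K/W
R_float glass = L/(kA) = 0.155/(1.09×24.6) = 0.005781 K/W
R_outer film = 1/(h_o·A) = 1/(26.8×24.6) = 0.001517 K/W
R_total = 0.09827 K/W
Q = ΔT / R_total = 78 / 0.09827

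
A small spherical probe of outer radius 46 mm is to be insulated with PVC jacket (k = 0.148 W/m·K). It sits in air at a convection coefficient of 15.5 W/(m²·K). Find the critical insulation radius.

For a sphere r_cr = 2k/h = 2×0.148/15.5
r_cr = 19.1 mm; since the bare radius (46 mm) is above r_cr, any added insulation will reduce heat loss.

r_cr ≈ 19.1 mm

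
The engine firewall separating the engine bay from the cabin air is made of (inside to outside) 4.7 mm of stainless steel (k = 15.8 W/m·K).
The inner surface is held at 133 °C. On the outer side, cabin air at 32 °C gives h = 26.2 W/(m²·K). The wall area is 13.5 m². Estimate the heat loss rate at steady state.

Using the resistance-network approach (series):
R_stainless steel = L/(kA) = 0.0047/(15.8×13.5) = 2.203×10^-5 K/W
R_outer film = 1/(h_o·A) = 1/(26.2×13.5) = 0.002827 K/W
R_total = 0.002849 K/W
Q = ΔT / R_total = 101 / 0.002849

Q ≈ 35400 W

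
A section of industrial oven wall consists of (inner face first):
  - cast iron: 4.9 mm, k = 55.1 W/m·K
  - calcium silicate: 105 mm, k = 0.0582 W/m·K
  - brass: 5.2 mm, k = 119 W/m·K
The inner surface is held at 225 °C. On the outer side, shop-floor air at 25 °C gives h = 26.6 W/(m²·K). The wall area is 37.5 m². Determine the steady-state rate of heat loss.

Q ≈ 4070 W

Thermal resistances in series:
R_cast iron = L/(kA) = 0.0049/(55.1×37.5) = 2.371×10^-6 K/W
R_calcium silicate = L/(kA) = 0.105/(0.0582×37.5) = 0.04811 K/W
R_brass = L/(kA) = 0.0052/(119×37.5) = 1.165×10^-6 K/W
R_outer film = 1/(h_o·A) = 1/(26.6×37.5) = 0.001003 K/W
R_total = 0.04912 K/W
Q = ΔT / R_total = 200 / 0.04912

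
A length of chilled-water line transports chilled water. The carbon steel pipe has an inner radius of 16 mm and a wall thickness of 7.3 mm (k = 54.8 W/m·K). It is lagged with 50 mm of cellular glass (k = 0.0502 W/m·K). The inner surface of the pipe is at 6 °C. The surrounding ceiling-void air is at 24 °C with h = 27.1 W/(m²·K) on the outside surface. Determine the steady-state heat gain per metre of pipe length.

q′ ≈ 4.85 W/m

Treating each annulus and film as a series resistance:
R_carbon steel pipe wall = ln(23.3/16)/(2π×54.8×1) = 0.001092 K/W
R_cellular glass = ln(73.3/23.3)/(2π×0.0502×1) = 3.634 K/W
R_outer film = 1/(h_o·2πr_oL) = 1/(27.1×2π×0.0733×1) = 0.08012 K/W
R_total = 3.715 K/W
Q = ΔT/R_total = 18/3.715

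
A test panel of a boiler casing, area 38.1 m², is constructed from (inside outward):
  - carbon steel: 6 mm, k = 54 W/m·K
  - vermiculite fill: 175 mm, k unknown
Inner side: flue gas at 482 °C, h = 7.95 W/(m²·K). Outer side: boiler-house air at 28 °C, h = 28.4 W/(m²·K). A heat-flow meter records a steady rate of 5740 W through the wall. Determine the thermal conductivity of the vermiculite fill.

k ≈ 0.0614 W/(m·K)

Series thermal resistances:
R_inner film = 1/(h_i·A) = 1/(7.95×38.1) = 0.003301 K/W
R_carbon steel = L/(kA) = 0.006/(54×38.1) = 2.916×10^-6 K/W
R_outer film = 1/(h_o·A) = 1/(28.4×38.1) = 9.242×10^-4 K/W
Sum of known resistances R_other = 0.004229 K/W
Total R = ΔT/Q = 454/5740 = 0.07909 K/W
R_vermiculite fill = R_total − R_other = 0.07487 K/W
k = L/(R·A) = 0.175/(0.07487×38.1)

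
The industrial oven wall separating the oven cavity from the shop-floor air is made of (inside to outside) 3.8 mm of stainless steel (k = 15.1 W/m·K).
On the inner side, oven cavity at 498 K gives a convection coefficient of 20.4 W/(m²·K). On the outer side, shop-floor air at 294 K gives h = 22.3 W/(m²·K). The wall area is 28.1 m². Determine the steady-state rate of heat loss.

Series thermal resistances:
R_inner film = 1/(h_i·A) = 1/(20.4×28.1) = 0.001744 K/W
R_stainless steel = L/(kA) = 0.0038/(15.1×28.1) = 8.956×10^-6 K/W
R_outer film = 1/(h_o·A) = 1/(22.3×28.1) = 0.001596 K/W
R_total = 0.003349 K/W
Q = ΔT / R_total = 204 / 0.003349

Q ≈ 60900 W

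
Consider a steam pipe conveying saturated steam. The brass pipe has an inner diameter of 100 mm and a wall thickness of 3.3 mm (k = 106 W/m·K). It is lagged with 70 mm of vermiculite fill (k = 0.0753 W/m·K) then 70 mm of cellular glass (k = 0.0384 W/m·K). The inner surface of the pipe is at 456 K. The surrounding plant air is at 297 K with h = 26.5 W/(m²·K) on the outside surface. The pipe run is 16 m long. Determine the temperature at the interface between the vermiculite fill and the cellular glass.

Cylindrical conduction, so R = ln(r₂/r₁)/(2πkL) per layer, in series:
R_brass pipe wall = ln(53.3/50)/(2π×106×16) = 5.998×10^-6 K/W
R_vermiculite fill = ln(123.3/53.3)/(2π×0.0753×16) = 0.1108 K/W
R_cellular glass = ln(193.3/123.3)/(2π×0.0384×16) = 0.1165 K/W
R_outer film = 1/(h_o·2πr_oL) = 1/(26.5×2π×0.1933×16) = 0.001942 K/W
R_total = 0.2292 K/W
Q = ΔT/R_total = 159/0.2292
Q = 694 W
T_interface = T_inner − Q·ΣR(inner→interface) = 456 − 694×0.1108

T ≈ 379 K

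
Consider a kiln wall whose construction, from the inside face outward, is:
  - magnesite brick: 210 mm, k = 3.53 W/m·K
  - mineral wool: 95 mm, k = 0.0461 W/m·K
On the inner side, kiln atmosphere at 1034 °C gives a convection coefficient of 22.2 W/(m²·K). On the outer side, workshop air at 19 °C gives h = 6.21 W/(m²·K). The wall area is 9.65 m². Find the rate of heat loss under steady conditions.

Q ≈ 4210 W

Using the resistance-network approach (series):
R_inner film = 1/(h_i·A) = 1/(22.2×9.65) = 0.004668 K/W
R_magnesite brick = L/(kA) = 0.21/(3.53×9.65) = 0.006165 K/W
R_mineral wool = L/(kA) = 0.095/(0.0461×9.65) = 0.2135 K/W
R_outer film = 1/(h_o·A) = 1/(6.21×9.65) = 0.01669 K/W
R_total = 0.2411 K/W
Q = ΔT / R_total = 1015 / 0.2411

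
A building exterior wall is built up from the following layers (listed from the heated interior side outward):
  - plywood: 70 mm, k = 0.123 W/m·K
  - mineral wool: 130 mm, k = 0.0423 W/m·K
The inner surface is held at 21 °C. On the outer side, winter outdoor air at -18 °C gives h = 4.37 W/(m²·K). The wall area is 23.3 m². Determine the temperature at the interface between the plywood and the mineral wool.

T ≈ 15.3 °C

Treating each layer as a thermal resistance in series:
R_plywood = L/(kA) = 0.07/(0.123×23.3) = 0.02443 K/W
R_mineral wool = L/(kA) = 0.13/(0.0423×23.3) = 0.1319 K/W
R_outer film = 1/(h_o·A) = 1/(4.37×23.3) = 0.009821 K/W
R_total = 0.1661 K/W;  Q = ΔT/R_total = 39/0.1661 = 234.7 W
T_interface = T_inner − Q·ΣR(inner→interface) = 21 − 235×0.02443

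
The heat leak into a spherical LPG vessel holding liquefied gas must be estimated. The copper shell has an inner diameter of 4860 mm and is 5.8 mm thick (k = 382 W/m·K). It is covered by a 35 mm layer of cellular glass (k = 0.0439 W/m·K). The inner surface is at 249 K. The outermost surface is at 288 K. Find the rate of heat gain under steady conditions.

Q ≈ 3700 W

Spherical conduction: R = (1/r_in − 1/r_out)/(4πk) per layer; series-sum.
R_copper shell = (1/2.43 − 1/2.4358)/(4π×382) = 2.041×10^-7 K/W
R_cellular glass = (1/2.4358 − 1/2.4708)/(4π×0.0439) = 0.01054 K/W
R_total = 0.01054 K/W
Q = ΔT/R_total = 39/0.01054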